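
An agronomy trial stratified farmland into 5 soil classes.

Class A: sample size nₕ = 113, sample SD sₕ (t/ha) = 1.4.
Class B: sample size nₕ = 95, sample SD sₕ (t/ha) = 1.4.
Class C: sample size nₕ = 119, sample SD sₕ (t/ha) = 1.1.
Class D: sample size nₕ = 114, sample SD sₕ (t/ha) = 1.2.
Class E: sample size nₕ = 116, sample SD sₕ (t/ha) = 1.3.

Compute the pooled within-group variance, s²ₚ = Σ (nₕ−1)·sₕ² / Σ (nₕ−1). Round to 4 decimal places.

1.6370

Degrees of freedom: 112 + 94 + 118 + 113 + 115 = 552.
Σ(nₕ−1)sₕ² = 112·1.96 + 94·1.96 + 118·1.21 + 113·1.44 + 115·1.69 = 903.61.
s²ₚ = 903.61 / 552 = 1.636975... → 1.6370.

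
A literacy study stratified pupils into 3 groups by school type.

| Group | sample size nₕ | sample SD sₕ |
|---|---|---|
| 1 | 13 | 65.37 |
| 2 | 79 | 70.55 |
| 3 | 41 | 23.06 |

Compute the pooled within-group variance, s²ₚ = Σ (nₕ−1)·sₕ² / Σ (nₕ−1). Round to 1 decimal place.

1: (13−1)·65.37² = 12·4273.2369 = 51278.8428
2: (79−1)·70.55² = 78·4977.3025 = 388229.595
3: (41−1)·23.06² = 40·531.7636 = 21270.544
Numerator = 460778.9818; denominator = Σ(nₕ−1) = 130.
s²ₚ = 460778.9818/130 = 3544.454... → 3544.5.

3544.5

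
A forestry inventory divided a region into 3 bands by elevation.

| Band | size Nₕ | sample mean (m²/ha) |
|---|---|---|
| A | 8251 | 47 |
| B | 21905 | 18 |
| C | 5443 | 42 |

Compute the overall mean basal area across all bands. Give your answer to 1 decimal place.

28.4

N = 8251 + 21905 + 5443 = 35599.
Overall mean = Σ (Nₕ/N)·x̄ₕ — weight by population share, not a simple average.
Σ Nₕx̄ₕ = 8251·47 + 21905·18 + 5443·42 = 387797 + 394290 + 228606 = 1010693.
Divide by N: 1010693 / 35599 = 28.391... → 28.4.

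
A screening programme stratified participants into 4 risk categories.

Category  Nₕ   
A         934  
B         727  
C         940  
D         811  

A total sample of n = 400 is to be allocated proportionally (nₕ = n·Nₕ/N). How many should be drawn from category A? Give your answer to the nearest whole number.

109

N = 934 + 727 + 940 + 811 = 3412.
n_A = 400·934/3412 = 109.496... → 109.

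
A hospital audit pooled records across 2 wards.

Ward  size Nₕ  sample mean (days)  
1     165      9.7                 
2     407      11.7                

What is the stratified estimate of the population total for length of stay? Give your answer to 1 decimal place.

Population total = Σ Nₕ·x̄ₕ (each stratum's size times its mean).
165·9.7 + 407·11.7 = 1600.5 + 4761.9 = 6362.4.

6362.4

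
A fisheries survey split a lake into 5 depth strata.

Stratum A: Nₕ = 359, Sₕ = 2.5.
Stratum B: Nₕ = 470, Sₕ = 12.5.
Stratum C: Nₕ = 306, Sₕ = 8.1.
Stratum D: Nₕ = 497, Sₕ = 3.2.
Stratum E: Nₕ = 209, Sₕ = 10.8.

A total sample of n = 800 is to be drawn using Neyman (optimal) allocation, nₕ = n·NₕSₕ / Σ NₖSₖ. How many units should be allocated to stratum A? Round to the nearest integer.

55

A: NₕSₕ = 359·2.5 = 897.5
B: NₕSₕ = 470·12.5 = 5875
C: NₕSₕ = 306·8.1 = 2478.6
D: NₕSₕ = 497·3.2 = 1590.4
E: NₕSₕ = 209·10.8 = 2257.2
Σ NₕSₕ = 13098.7.
n_A = 800·897.5/13098.7 = 54.815... → 55.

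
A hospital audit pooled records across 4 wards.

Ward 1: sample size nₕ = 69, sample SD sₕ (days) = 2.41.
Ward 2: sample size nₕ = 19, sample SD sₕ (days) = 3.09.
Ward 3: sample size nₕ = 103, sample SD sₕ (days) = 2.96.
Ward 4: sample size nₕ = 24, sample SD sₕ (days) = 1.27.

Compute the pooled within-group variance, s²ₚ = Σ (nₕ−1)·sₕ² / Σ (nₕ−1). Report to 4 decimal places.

Degrees of freedom: 68 + 18 + 102 + 23 = 211.
Σ(nₕ−1)sₕ² = 68·5.8081 + 18·9.5481 + 102·8.7616 + 23·1.6129 = 1497.5965.
s²ₚ = 1497.5965 / 211 = 7.097614... → 7.0976.

7.0976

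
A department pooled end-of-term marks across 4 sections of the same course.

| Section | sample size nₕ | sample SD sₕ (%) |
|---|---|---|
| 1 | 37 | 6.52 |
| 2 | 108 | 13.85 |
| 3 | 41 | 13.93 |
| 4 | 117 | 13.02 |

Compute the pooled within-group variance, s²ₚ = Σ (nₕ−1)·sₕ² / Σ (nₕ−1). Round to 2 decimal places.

1: (37−1)·6.52² = 36·42.5104 = 1530.3744
2: (108−1)·13.85² = 107·191.8225 = 20525.0075
3: (41−1)·13.93² = 40·194.0449 = 7761.796
4: (117−1)·13.02² = 116·169.5204 = 19664.3664
Numerator = 49481.5443; denominator = Σ(nₕ−1) = 299.
s²ₚ = 49481.5443/299 = 165.4901... → 165.49.

165.49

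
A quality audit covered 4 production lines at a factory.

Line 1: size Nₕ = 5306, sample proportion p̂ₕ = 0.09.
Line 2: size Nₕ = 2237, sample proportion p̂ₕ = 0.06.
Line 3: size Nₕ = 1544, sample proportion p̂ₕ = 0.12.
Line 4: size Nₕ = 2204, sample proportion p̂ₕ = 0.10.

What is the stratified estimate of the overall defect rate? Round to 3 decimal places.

0.090

Wₕ = Nₕ/N with N = 11291: 0.4699, 0.1981, 0.1367, 0.1952.
p̂_st = 0.4699·0.09 + 0.1981·0.06 + 0.1367·0.12 + 0.1952·0.10 ≈ 0.09011... → 0.090.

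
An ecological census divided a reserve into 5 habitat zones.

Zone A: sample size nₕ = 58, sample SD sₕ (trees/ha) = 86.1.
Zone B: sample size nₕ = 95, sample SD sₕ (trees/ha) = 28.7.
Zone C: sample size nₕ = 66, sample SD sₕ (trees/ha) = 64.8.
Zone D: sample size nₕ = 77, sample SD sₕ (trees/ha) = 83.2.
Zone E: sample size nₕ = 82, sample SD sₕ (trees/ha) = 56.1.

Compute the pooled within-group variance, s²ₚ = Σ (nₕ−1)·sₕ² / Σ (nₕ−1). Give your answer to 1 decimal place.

Degrees of freedom: 57 + 94 + 65 + 76 + 81 = 373.
Σ(nₕ−1)sₕ² = 57·7413.21 + 94·823.69 + 65·4199.04 + 76·6922.24 + 81·3147.21 = 1553931.68.
s²ₚ = 1553931.68 / 373 = 4166.037... → 4166.0.

4166.0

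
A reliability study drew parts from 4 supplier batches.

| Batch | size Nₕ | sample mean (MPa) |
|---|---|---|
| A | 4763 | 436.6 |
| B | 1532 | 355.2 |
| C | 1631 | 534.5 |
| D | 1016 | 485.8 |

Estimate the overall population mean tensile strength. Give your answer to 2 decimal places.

N = 4763 + 1532 + 1631 + 1016 = 8942.
Overall mean = Σ (Nₕ/N)·x̄ₕ — weight by population share, not a simple average.
Σ Nₕx̄ₕ = 4763·436.6 + 1532·355.2 + 1631·534.5 + 1016·485.8 = 2079525.8 + 544166.4 + 871769.5 + 493572.8 = 3989034.5.
Divide by N: 3989034.5 / 8942 = 446.1009... → 446.10.

446.10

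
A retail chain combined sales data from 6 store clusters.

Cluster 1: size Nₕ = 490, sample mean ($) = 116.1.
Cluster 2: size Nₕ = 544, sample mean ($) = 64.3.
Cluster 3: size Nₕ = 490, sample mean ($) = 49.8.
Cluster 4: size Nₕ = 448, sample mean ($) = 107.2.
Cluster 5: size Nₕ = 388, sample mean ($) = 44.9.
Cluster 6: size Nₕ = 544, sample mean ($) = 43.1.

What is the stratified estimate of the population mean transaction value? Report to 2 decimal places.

70.65

x̄_st = (Σ Nₕx̄ₕ) / (Σ Nₕ) = (490·116.1 + 544·64.3 + 490·49.8 + 448·107.2 + 388·44.9 + 544·43.1) / 2904
= 205163.4 / 2904 = 70.6486... → 70.65.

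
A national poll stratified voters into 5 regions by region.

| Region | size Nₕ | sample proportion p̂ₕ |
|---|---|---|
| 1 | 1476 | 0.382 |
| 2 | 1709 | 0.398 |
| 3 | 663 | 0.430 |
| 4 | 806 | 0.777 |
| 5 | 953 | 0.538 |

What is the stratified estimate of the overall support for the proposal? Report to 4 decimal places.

N = 1476 + 1709 + 663 + 806 + 953 = 5607.
Overall proportion = Σ (Nₕ/N)·p̂ₕ.
Σ Nₕp̂ₕ = 563.832 + 680.182 + 285.09 + 626.262 + 512.714 = 2668.08.
2668.08 / 5607 = 0.475848... → 0.4758.

0.4758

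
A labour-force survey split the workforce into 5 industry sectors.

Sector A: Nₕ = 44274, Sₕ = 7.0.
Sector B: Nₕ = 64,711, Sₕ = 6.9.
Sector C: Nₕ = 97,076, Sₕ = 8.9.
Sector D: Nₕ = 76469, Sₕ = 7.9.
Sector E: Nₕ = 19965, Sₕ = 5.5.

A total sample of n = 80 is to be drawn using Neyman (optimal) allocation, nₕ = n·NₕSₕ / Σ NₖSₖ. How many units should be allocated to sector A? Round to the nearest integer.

Σ NₕSₕ = 44274·7.0 + 64711·6.9 + 97076·8.9 + 76469·7.9 + 19965·5.5 = 2334312.9.
Share for A: 309918/2334312.9 = 0.13277.
n_A = 80 × 0.13277 = 10.621... → 11.

11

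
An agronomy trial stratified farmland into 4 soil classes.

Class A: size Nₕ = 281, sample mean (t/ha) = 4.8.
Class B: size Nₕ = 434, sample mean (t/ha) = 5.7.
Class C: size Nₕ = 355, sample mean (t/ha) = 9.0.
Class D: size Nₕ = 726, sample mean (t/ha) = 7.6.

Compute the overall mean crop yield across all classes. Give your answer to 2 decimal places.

6.98

x̄_st = (Σ Nₕx̄ₕ) / (Σ Nₕ) = (281·4.8 + 434·5.7 + 355·9.0 + 726·7.6) / 1796
= 12535.2 / 1796 = 6.9795... → 6.98.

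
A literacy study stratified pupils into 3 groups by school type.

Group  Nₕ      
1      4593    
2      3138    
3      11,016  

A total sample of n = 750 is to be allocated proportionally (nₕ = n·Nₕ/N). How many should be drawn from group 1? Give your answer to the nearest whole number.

184

N = 4593 + 3138 + 11016 = 18747.
n_1 = 750·4593/18747 = 183.749... → 184.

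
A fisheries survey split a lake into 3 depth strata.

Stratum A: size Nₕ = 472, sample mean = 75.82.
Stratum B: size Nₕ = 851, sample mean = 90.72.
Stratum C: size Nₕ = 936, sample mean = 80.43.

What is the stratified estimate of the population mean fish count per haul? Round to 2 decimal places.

83.34

x̄_st = (Σ Nₕx̄ₕ) / (Σ Nₕ) = (472·75.82 + 851·90.72 + 936·80.43) / 2259
= 188272.24 / 2259 = 83.3432... → 83.34.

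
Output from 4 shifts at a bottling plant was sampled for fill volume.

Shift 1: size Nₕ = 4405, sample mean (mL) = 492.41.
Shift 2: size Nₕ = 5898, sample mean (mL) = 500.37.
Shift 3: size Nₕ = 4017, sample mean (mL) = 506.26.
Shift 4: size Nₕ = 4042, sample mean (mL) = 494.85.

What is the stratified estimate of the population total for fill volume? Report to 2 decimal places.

Estimate total by summing Nₕ·x̄ₕ over strata.
4405·492.41 + 5898·500.37 + 4017·506.26 + 4042·494.85 = 2169066.05 + 2951182.26 + 2033646.42 + 2000183.7 = 9154078.43.

9154078.43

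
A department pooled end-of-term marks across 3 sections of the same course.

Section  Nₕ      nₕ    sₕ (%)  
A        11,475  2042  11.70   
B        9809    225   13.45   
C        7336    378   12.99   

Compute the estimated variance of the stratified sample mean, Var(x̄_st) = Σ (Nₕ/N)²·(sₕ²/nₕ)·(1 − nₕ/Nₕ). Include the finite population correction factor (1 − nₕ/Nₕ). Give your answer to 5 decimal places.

N = 28620. Term for each stratum: Wₕ²sₕ²/nₕ·(1−nₕ/Nₕ).
Var(x̄_st) = 0.00885889 + 0.09227718 + 0.02781833 = 0.12895440 → 0.12895.

0.12895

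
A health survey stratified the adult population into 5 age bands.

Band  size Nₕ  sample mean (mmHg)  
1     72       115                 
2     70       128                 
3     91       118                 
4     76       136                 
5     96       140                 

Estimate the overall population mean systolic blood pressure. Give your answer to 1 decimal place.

127.8

x̄_st = (Σ Nₕx̄ₕ) / (Σ Nₕ) = (72·115 + 70·128 + 91·118 + 76·136 + 96·140) / 405
= 51754 / 405 = 127.788... → 127.8.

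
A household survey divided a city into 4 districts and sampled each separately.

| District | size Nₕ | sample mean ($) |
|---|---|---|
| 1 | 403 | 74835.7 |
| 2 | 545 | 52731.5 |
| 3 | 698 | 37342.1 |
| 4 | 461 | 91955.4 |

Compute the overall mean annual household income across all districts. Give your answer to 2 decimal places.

60443.13

x̄_st = (Σ Nₕx̄ₕ) / (Σ Nₕ) = (403·74835.7 + 545·52731.5 + 698·37342.1 + 461·91955.4) / 2107
= 127353679.8 / 2107 = 60443.1323... → 60443.13.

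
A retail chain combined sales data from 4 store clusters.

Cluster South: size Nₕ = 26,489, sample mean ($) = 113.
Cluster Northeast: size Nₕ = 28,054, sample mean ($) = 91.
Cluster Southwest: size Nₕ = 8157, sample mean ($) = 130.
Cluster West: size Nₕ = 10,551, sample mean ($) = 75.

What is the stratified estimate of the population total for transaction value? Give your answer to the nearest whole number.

7397906

Estimate total by summing Nₕ·x̄ₕ over strata.
26489·113 + 28054·91 + 8157·130 + 10551·75 = 2993257 + 2552914 + 1060410 + 791325 = 7397906.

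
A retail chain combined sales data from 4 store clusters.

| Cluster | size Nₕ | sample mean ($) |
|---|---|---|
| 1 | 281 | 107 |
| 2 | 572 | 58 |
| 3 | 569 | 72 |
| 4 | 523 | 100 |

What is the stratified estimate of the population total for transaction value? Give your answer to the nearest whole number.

Population total = Σ Nₕ·x̄ₕ (each stratum's size times its mean).
281·107 + 572·58 + 569·72 + 523·100 = 30067 + 33176 + 40968 + 52300 = 156511.

156511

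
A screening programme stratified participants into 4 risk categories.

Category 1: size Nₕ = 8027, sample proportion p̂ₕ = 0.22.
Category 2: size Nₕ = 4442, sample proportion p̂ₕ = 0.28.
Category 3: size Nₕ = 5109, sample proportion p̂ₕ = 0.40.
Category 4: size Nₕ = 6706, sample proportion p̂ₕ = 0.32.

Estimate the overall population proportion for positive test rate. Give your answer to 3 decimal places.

Wₕ = Nₕ/N with N = 24284: 0.3305, 0.1829, 0.2104, 0.2761.
p̂_st = 0.3305·0.22 + 0.1829·0.28 + 0.2104·0.40 + 0.2761·0.32 ≈ 0.29646... → 0.296.

0.296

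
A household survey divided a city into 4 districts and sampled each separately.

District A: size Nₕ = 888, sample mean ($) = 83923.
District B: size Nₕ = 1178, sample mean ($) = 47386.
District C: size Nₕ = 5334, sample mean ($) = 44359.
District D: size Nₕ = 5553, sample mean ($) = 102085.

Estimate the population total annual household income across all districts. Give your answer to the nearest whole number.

Population total = Σ Nₕ·x̄ₕ (each stratum's size times its mean).
888·83923 + 1178·47386 + 5334·44359 + 5553·102085 = 74523624 + 55820708 + 236610906 + 566878005 = 933833243.

933833243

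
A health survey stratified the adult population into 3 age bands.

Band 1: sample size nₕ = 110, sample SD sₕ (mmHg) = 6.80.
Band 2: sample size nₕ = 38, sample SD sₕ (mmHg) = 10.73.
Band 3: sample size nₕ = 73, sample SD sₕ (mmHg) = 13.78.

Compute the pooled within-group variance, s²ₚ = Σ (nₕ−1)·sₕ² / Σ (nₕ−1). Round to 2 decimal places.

105.38

1: (110−1)·6.80² = 109·46.24 = 5040.16
2: (38−1)·10.73² = 37·115.1329 = 4259.9173
3: (73−1)·13.78² = 72·189.8884 = 13671.9648
Numerator = 22972.0421; denominator = Σ(nₕ−1) = 218.
s²ₚ = 22972.0421/218 = 105.3763... → 105.38.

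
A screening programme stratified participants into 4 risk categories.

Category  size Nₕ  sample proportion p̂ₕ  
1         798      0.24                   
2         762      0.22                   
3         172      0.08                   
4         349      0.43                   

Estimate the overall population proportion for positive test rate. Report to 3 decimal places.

N = 798 + 762 + 172 + 349 = 2081.
Overall proportion = Σ (Nₕ/N)·p̂ₕ.
Σ Nₕp̂ₕ = 191.52 + 167.64 + 13.76 + 150.07 = 522.99.
522.99 / 2081 = 0.25132... → 0.251.

0.251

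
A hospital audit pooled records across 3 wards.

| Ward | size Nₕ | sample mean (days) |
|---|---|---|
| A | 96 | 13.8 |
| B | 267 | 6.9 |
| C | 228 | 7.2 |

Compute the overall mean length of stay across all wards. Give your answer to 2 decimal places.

N = 591; weights Wₕ = Nₕ/N = (0.1624, 0.4518, 0.3858).
x̄_st = Σ Wₕ·x̄ₕ = 0.1624·13.8 + 0.4518·6.9 + 0.3858·7.2 ≈ 8.1365...
→ 8.14.

8.14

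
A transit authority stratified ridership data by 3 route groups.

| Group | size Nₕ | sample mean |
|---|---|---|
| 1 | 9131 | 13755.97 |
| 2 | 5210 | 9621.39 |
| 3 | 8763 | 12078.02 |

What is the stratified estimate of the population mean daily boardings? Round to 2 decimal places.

12187.19

N = 9131 + 5210 + 8763 = 23104.
Weight each subgroup mean by Nₕ/N and sum.
Σ Nₕx̄ₕ = 9131·13755.97 + 5210·9621.39 + 8763·12078.02 = 125605762.07 + 50127441.9 + 105839689.26 = 281572893.23.
Divide by N: 281572893.23 / 23104 = 12187.1924... → 12187.19.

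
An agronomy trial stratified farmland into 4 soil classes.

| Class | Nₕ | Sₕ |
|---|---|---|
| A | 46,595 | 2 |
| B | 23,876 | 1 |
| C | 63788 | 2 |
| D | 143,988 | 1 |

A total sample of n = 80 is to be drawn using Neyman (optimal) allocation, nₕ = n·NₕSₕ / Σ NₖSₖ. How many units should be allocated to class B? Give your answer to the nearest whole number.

Σ NₕSₕ = 46595·2 + 23876·1 + 63788·2 + 143988·1 = 388630.
Share for B: 23876/388630 = 0.06144.
n_B = 80 × 0.06144 = 4.915... → 5.

5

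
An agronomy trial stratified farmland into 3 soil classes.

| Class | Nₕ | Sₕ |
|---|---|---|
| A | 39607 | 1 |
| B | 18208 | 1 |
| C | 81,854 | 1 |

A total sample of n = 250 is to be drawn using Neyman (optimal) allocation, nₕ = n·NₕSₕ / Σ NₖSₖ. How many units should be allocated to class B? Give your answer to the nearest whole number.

Σ NₕSₕ = 39607·1 + 18208·1 + 81854·1 = 139669.
Share for B: 18208/139669 = 0.13037.
n_B = 250 × 0.13037 = 32.591... → 33.

33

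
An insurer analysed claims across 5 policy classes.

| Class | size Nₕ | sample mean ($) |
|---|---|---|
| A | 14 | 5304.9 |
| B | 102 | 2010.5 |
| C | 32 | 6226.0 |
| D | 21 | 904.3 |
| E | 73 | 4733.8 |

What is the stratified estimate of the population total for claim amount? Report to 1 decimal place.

A: 14·5304.9 = 74268.6
B: 102·2010.5 = 205071
C: 32·6226.0 = 199232
D: 21·904.3 = 18990.3
E: 73·4733.8 = 345567.4
τ̂ = Σ Nₕx̄ₕ = 843129.3.

843129.3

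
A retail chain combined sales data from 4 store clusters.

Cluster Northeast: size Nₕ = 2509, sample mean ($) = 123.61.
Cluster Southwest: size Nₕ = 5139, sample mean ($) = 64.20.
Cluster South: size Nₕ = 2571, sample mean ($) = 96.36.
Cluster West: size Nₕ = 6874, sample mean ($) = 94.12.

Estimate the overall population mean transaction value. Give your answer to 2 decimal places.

89.79

x̄_st = (Σ Nₕx̄ₕ) / (Σ Nₕ) = (2509·123.61 + 5139·64.20 + 2571·96.36 + 6874·94.12) / 17093
= 1534783.73 / 17093 = 89.7902... → 89.79.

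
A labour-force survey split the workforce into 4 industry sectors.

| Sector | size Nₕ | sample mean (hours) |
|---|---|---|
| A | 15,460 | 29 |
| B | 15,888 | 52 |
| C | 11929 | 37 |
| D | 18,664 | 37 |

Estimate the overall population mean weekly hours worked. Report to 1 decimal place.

N = 61941; weights Wₕ = Nₕ/N = (0.2496, 0.2565, 0.1926, 0.3013).
x̄_st = Σ Wₕ·x̄ₕ = 0.2496·29 + 0.2565·52 + 0.1926·37 + 0.3013·37 ≈ 38.851...
→ 38.9.

38.9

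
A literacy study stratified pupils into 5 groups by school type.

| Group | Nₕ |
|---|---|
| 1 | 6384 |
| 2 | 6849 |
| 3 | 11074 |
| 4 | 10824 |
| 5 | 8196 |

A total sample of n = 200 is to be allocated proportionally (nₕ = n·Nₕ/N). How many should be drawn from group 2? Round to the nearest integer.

32

N = 6384 + 6849 + 11074 + 10824 + 8196 = 43327.
n_2 = 200·6849/43327 = 31.615... → 32.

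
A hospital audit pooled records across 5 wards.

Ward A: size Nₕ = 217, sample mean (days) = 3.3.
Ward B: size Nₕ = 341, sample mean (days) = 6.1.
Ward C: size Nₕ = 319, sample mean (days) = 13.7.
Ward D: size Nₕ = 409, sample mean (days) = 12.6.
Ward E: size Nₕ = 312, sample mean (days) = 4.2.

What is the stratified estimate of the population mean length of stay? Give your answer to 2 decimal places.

N = 217 + 341 + 319 + 409 + 312 = 1598.
Overall mean = Σ (Nₕ/N)·x̄ₕ — weight by population share, not a simple average.
Σ Nₕx̄ₕ = 217·3.3 + 341·6.1 + 319·13.7 + 409·12.6 + 312·4.2 = 716.1 + 2080.1 + 4370.3 + 5153.4 + 1310.4 = 13630.3.
Divide by N: 13630.3 / 1598 = 8.5296... → 8.53.

8.53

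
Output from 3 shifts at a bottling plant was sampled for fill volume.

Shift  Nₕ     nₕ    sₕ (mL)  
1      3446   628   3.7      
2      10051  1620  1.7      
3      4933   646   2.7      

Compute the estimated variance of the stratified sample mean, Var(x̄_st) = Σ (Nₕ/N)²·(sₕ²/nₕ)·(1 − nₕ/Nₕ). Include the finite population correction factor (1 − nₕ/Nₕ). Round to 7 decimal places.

N = 18430. Term for each stratum: Wₕ²sₕ²/nₕ·(1−nₕ/Nₕ).
Var(x̄_st) = 0.0006232315 + 0.0004450620 + 0.0007026013 = 0.0017708948 → 0.0017709.

0.0017709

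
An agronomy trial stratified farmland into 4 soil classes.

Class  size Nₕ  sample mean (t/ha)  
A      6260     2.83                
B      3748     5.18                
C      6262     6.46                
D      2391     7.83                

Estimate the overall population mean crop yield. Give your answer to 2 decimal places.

5.16

N = 18661; weights Wₕ = Nₕ/N = (0.3355, 0.2008, 0.3356, 0.1281).
x̄_st = Σ Wₕ·x̄ₕ = 0.3355·2.83 + 0.2008·5.18 + 0.3356·6.46 + 0.1281·7.83 ≈ 5.1607...
→ 5.16.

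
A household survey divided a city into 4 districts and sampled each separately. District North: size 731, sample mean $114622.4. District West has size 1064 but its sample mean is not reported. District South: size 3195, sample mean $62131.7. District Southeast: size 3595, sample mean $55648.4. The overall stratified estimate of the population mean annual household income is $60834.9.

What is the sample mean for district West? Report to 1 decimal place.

N = 731 + 1064 + 3195 + 3595 = 8585.
Overall total = μ·N = 60834.9·8585 = 522267616.5.
Subtract the known strata: 731·114622.4 + 3195·62131.7 + 3595·55648.4 = 482355753.9.
Remaining total for district West: 522267616.5 − 482355753.9 = 39911862.6.
Divide by its size: 39911862.6 / 1064 = 37511.149... → 37511.1.

37511.1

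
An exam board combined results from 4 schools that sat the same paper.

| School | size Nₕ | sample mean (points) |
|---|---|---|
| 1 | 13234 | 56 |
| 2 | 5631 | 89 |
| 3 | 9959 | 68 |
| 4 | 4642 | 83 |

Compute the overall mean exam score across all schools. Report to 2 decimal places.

N = 33466; weights Wₕ = Nₕ/N = (0.3954, 0.1683, 0.2976, 0.1387).
x̄_st = Σ Wₕ·x̄ₕ = 0.3954·56 + 0.1683·89 + 0.2976·68 + 0.1387·83 ≈ 68.8687...
→ 68.87.

68.87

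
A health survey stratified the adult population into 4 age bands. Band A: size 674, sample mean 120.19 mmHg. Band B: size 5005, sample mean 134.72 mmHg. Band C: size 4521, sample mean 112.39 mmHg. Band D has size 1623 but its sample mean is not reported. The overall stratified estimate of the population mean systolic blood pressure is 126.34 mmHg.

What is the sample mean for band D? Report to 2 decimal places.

141.91

Σ Nₕx̄ₕ = N·μ, so 1623·x̄_D = 11823·126.34 − (674·120.19 + 5005·134.72 + 4521·112.39).
= 1493717.82 − 1263396.85 = 230320.97.
x̄_D = 230320.97 / 1623 = 141.9106... → 141.91.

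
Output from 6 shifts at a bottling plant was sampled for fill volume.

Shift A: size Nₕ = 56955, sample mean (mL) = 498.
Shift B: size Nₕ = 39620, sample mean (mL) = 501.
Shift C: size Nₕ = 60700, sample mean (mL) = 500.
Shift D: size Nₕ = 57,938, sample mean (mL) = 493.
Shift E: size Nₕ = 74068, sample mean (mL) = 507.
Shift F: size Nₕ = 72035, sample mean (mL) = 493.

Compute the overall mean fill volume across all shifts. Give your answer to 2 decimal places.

N = 361316; weights Wₕ = Nₕ/N = (0.1576, 0.1097, 0.1680, 0.1604, 0.2050, 0.1994).
x̄_st = Σ Wₕ·x̄ₕ = 0.1576·498 + 0.1097·501 + 0.1680·500 + 0.1604·493 + 0.2050·507 + 0.1994·493 ≈ 498.7113...
→ 498.71.

498.71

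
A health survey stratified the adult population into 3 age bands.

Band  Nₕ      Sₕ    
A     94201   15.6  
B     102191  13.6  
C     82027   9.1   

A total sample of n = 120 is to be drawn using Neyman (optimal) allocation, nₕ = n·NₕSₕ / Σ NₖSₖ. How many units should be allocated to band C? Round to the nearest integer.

Σ NₕSₕ = 94201·15.6 + 102191·13.6 + 82027·9.1 = 3605778.9.
Share for C: 746445.7/3605778.9 = 0.20701.
n_C = 120 × 0.20701 = 24.842... → 25.

25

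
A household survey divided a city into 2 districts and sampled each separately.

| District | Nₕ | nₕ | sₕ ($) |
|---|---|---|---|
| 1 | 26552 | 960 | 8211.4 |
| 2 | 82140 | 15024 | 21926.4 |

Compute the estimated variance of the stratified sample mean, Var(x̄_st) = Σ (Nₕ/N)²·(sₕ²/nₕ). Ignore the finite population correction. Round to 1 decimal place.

22466.7

N = 108692; Wₕ = Nₕ/N.
district 1: (26552/108692)²·8211.4²/960 = 4191.4327
district 2: (82140/108692)²·21926.4²/15024 = 18275.2500
Sum = 22466.6828 → 22466.7.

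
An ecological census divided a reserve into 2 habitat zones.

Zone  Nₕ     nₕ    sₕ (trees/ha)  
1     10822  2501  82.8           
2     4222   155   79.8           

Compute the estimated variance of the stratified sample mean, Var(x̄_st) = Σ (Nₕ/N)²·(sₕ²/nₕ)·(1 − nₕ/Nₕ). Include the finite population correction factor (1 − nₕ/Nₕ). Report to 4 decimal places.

N = 15044; Wₕ = Nₕ/N.
zone 1: (10822/15044)²·82.8²/2501·(1 − 2501/10822) = 1.0906952
zone 2: (4222/15044)²·79.8²/155·(1 − 155/4222) = 3.1170218
Sum = 4.2077169 → 4.2077.

4.2077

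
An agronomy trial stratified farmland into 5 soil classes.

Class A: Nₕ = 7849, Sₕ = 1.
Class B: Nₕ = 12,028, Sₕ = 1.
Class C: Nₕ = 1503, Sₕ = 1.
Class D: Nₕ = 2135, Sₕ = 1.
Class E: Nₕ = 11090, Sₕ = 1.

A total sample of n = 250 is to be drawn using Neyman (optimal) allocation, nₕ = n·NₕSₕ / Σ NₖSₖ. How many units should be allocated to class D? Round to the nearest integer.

15

Σ NₕSₕ = 7849·1 + 12028·1 + 1503·1 + 2135·1 + 11090·1 = 34605.
Share for D: 2135/34605 = 0.06170.
n_D = 250 × 0.06170 = 15.424... → 15.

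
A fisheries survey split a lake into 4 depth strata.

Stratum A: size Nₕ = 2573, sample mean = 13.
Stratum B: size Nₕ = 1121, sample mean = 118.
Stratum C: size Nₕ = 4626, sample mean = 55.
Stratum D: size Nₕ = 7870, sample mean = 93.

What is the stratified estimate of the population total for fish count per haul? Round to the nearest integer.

A: 2573·13 = 33449
B: 1121·118 = 132278
C: 4626·55 = 254430
D: 7870·93 = 731910
τ̂ = Σ Nₕx̄ₕ = 1152067.

1152067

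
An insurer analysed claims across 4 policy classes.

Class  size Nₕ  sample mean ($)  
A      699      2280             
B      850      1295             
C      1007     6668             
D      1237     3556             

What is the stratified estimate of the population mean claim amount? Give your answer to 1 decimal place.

3640.4

N = 699 + 850 + 1007 + 1237 = 3793.
Weight each subgroup mean by Nₕ/N and sum.
Σ Nₕx̄ₕ = 699·2280 + 850·1295 + 1007·6668 + 1237·3556 = 1593720 + 1100750 + 6714676 + 4398772 = 13807918.
Divide by N: 13807918 / 3793 = 3640.369... → 3640.4.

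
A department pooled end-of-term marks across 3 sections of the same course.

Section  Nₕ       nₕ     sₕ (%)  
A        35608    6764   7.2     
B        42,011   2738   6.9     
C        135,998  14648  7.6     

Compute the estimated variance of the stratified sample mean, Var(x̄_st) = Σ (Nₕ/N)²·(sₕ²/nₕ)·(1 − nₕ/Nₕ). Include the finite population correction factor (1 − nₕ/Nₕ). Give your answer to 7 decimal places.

0.0022273

N = 213617; Wₕ = Nₕ/N.
section A: (35608/213617)²·7.2²/6764·(1 − 6764/35608) = 0.0001725015
section B: (42011/213617)²·6.9²/2738·(1 − 2738/42011) = 0.0006287098
section C: (135998/213617)²·7.6²/14648·(1 − 14648/135998) = 0.0014260985
Sum = 0.0022273098 → 0.0022273.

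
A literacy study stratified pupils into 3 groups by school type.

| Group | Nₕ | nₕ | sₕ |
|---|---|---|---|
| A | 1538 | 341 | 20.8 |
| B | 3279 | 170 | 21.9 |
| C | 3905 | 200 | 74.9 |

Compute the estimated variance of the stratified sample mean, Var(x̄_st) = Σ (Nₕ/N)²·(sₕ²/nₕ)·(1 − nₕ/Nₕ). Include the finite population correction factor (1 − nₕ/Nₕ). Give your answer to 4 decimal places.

5.7435

N = 8722. Term for each stratum: Wₕ²sₕ²/nₕ·(1−nₕ/Nₕ).
Var(x̄_st) = 0.0307037 + 0.3780674 + 5.3347089 = 5.7434800 → 5.7435.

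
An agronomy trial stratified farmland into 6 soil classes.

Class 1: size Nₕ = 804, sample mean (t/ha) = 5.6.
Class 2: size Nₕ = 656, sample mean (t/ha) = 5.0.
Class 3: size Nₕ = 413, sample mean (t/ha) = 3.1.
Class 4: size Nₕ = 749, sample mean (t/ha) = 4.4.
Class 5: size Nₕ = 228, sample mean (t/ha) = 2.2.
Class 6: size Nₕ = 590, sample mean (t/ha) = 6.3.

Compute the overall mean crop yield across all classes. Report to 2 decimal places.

N = 3440; weights Wₕ = Nₕ/N = (0.2337, 0.1907, 0.1201, 0.2177, 0.0663, 0.1715).
x̄_st = Σ Wₕ·x̄ₕ = 0.2337·5.6 + 0.1907·5.0 + 0.1201·3.1 + 0.2177·4.4 + 0.0663·2.2 + 0.1715·6.3 ≈ 4.8189...
→ 4.82.

4.82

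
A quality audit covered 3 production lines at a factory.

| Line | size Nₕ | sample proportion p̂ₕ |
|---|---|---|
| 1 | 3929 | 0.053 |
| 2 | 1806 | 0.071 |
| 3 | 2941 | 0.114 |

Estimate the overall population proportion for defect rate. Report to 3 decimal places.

0.077

N = 3929 + 1806 + 2941 = 8676.
Overall proportion = Σ (Nₕ/N)·p̂ₕ.
Σ Nₕp̂ₕ = 208.237 + 128.226 + 335.274 = 671.737.
671.737 / 8676 = 0.07742... → 0.077.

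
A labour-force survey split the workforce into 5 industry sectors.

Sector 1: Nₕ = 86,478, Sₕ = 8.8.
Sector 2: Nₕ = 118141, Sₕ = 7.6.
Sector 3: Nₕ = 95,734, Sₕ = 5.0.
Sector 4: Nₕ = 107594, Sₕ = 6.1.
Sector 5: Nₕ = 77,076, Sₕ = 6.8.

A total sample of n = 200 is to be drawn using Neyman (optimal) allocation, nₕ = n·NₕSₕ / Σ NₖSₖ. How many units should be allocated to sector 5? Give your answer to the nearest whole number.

1: NₕSₕ = 86478·8.8 = 761006.4
2: NₕSₕ = 118141·7.6 = 897871.6
3: NₕSₕ = 95734·5.0 = 478670
4: NₕSₕ = 107594·6.1 = 656323.4
5: NₕSₕ = 77076·6.8 = 524116.8
Σ NₕSₕ = 3317988.2.
n_5 = 200·524116.8/3317988.2 = 31.592... → 32.

32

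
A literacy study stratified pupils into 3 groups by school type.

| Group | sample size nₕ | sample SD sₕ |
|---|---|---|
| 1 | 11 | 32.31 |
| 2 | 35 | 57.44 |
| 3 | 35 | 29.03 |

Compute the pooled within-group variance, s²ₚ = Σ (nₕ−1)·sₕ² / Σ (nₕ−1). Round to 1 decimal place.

Degrees of freedom: 10 + 34 + 34 = 78.
Σ(nₕ−1)sₕ² = 10·1043.9361 + 34·3299.3536 + 34·842.7409 = 151270.574.
s²ₚ = 151270.574 / 78 = 1939.366... → 1939.4.

1939.4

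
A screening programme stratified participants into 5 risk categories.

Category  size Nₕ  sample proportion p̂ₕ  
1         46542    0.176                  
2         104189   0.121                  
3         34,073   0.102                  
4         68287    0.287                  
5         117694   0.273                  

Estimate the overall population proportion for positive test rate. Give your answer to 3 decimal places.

Wₕ = Nₕ/N with N = 370785: 0.1255, 0.2810, 0.0919, 0.1842, 0.3174.
p̂_st = 0.1255·0.176 + 0.2810·0.121 + 0.0919·0.102 + 0.1842·0.287 + 0.3174·0.273 ≈ 0.20498... → 0.205.

0.205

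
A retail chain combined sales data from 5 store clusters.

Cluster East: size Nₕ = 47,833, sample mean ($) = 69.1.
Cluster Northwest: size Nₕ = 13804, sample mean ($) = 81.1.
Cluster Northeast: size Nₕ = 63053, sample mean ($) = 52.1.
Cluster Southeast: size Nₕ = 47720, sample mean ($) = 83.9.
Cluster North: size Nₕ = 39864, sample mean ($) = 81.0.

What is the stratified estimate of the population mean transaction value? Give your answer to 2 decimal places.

70.39

x̄_st = (Σ Nₕx̄ₕ) / (Σ Nₕ) = (47833·69.1 + 13804·81.1 + 63053·52.1 + 47720·83.9 + 39864·81.0) / 212274
= 14942518 / 212274 = 70.3926... → 70.39.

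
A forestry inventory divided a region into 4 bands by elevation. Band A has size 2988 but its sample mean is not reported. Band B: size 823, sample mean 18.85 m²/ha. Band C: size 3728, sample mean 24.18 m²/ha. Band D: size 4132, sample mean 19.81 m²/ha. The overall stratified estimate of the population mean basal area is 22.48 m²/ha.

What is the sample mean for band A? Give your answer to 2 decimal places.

Σ Nₕx̄ₕ = N·μ, so 2988·x̄_A = 11671·22.48 − (823·18.85 + 3728·24.18 + 4132·19.81).
= 262364.08 − 187511.51 = 74852.57.
x̄_A = 74852.57 / 2988 = 25.0511... → 25.05.

25.05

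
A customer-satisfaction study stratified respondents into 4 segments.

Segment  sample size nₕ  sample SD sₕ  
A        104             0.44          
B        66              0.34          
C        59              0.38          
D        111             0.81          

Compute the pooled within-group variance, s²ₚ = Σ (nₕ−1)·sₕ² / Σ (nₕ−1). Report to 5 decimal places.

Degrees of freedom: 103 + 65 + 58 + 110 = 336.
Σ(nₕ−1)sₕ² = 103·0.1936 + 65·0.1156 + 58·0.1444 + 110·0.6561 = 108.001.
s²ₚ = 108.001 / 336 = 0.3214315... → 0.32143.

0.32143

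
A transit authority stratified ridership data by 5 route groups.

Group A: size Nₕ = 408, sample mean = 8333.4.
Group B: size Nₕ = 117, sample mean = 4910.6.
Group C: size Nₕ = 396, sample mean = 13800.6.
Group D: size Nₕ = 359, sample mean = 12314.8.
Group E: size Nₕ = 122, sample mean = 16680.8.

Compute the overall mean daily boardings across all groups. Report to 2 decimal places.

11337.86

N = 1402; weights Wₕ = Nₕ/N = (0.2910, 0.0835, 0.2825, 0.2561, 0.0870).
x̄_st = Σ Wₕ·x̄ₕ = 0.2910·8333.4 + 0.0835·4910.6 + 0.2825·13800.6 + 0.2561·12314.8 + 0.0870·16680.8 ≈ 11337.8572...
→ 11337.86.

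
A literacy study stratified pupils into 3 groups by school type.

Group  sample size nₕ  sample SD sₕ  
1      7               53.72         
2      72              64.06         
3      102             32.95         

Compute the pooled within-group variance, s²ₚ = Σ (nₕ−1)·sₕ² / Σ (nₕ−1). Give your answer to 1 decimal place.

Degrees of freedom: 6 + 71 + 101 = 178.
Σ(nₕ−1)sₕ² = 6·2885.8384 + 71·4103.6836 + 101·1085.7025 = 418332.5185.
s²ₚ = 418332.5185 / 178 = 2350.183... → 2350.2.

2350.2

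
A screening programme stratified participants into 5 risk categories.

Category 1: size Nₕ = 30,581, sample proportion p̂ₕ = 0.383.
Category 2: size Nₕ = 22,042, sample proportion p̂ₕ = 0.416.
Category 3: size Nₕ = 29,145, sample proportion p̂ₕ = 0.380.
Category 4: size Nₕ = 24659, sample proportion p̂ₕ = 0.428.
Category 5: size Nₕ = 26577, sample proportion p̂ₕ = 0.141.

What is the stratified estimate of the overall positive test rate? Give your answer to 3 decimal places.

0.348

Wₕ = Nₕ/N with N = 133004: 0.2299, 0.1657, 0.2191, 0.1854, 0.1998.
p̂_st = 0.2299·0.383 + 0.1657·0.416 + 0.2191·0.380 + 0.1854·0.428 + 0.1998·0.141 ≈ 0.34780... → 0.348.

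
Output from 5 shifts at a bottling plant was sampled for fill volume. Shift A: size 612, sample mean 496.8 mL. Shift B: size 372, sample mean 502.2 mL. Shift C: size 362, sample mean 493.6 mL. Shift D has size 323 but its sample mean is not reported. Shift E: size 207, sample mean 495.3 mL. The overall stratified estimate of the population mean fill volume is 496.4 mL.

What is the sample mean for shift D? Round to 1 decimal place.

492.8

Σ Nₕx̄ₕ = N·μ, so 323·x̄_D = 1876·496.4 − (612·496.8 + 372·502.2 + 362·493.6 + 207·495.3).
= 931246.4 − 772070.3 = 159176.1.
x̄_D = 159176.1 / 323 = 492.805... → 492.8.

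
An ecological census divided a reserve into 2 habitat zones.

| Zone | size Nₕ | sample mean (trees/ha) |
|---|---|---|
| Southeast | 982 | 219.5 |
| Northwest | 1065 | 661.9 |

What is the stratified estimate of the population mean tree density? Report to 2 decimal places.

449.67

N = 2047; weights Wₕ = Nₕ/N = (0.4797, 0.5203).
x̄_st = Σ Wₕ·x̄ₕ = 0.4797·219.5 + 0.5203·661.9 ≈ 449.6690...
→ 449.67.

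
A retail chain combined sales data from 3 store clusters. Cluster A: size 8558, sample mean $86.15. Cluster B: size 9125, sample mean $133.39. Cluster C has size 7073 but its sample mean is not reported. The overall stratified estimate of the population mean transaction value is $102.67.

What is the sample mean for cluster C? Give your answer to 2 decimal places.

83.03

N = 8558 + 9125 + 7073 = 24756.
Overall total = μ·N = 102.67·24756 = 2541698.52.
Subtract the known strata: 8558·86.15 + 9125·133.39 = 1954455.45.
Remaining total for cluster C: 2541698.52 − 1954455.45 = 587243.07.
Divide by its size: 587243.07 / 7073 = 83.0260... → 83.03.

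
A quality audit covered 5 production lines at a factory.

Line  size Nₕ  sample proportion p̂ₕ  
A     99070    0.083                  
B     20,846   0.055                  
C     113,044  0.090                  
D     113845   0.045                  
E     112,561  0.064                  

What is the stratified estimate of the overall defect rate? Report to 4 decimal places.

Wₕ = Nₕ/N with N = 459366: 0.2157, 0.0454, 0.2461, 0.2478, 0.2450.
p̂_st = 0.2157·0.083 + 0.0454·0.055 + 0.2461·0.090 + 0.2478·0.045 + 0.2450·0.064 ≈ 0.069379... → 0.0694.

0.0694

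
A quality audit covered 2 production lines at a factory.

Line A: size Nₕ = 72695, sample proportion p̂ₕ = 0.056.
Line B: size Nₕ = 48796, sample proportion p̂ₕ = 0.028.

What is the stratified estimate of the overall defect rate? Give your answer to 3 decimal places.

N = 72695 + 48796 = 121491.
Overall proportion = Σ (Nₕ/N)·p̂ₕ.
Σ Nₕp̂ₕ = 4070.92 + 1366.288 = 5437.208.
5437.208 / 121491 = 0.04475... → 0.045.

0.045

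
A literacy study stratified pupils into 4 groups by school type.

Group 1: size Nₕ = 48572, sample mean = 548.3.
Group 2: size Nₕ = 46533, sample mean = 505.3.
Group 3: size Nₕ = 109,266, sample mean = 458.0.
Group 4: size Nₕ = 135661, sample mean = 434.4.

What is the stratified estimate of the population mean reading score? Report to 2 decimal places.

467.96

N = 48572 + 46533 + 109266 + 135661 = 340032.
Overall mean = Σ (Nₕ/N)·x̄ₕ — weight by population share, not a simple average.
Σ Nₕx̄ₕ = 48572·548.3 + 46533·505.3 + 109266·458.0 + 135661·434.4 = 26632027.6 + 23513124.9 + 50043828 + 58931138.4 = 159120118.9.
Divide by N: 159120118.9 / 340032 = 467.9563... → 467.96.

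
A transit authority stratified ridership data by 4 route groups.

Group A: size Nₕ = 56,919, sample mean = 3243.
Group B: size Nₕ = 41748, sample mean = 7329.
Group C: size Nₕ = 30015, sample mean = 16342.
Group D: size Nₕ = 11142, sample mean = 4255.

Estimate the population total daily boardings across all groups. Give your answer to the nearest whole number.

Population total = Σ Nₕ·x̄ₕ (each stratum's size times its mean).
56919·3243 + 41748·7329 + 30015·16342 + 11142·4255 = 184588317 + 305971092 + 490505130 + 47409210 = 1028473749.

1028473749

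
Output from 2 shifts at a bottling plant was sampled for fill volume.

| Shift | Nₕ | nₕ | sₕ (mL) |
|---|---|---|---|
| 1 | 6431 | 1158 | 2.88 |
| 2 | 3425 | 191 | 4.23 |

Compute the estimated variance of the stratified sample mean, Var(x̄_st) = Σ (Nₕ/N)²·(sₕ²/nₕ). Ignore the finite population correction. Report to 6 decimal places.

0.014362

N = 9856. Term for each stratum: Wₕ²sₕ²/nₕ.
Var(x̄_st) = 0.003049524 + 0.011312722 = 0.014362246 → 0.014362.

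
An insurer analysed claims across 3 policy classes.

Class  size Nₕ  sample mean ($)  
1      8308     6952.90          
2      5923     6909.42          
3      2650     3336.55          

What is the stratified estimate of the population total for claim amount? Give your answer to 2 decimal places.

107531045.36

Population total = Σ Nₕ·x̄ₕ (each stratum's size times its mean).
8308·6952.90 + 5923·6909.42 + 2650·3336.55 = 57764693.2 + 40924494.66 + 8841857.5 = 107531045.36.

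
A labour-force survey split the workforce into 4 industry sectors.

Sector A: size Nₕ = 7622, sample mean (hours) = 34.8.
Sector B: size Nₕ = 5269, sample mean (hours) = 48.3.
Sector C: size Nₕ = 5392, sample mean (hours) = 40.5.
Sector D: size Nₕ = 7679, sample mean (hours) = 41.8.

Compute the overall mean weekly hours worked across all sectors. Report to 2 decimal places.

40.79

N = 25962; weights Wₕ = Nₕ/N = (0.2936, 0.2030, 0.2077, 0.2958).
x̄_st = Σ Wₕ·x̄ₕ = 0.2936·34.8 + 0.2030·48.3 + 0.2077·40.5 + 0.2958·41.8 ≈ 40.7941...
→ 40.79.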